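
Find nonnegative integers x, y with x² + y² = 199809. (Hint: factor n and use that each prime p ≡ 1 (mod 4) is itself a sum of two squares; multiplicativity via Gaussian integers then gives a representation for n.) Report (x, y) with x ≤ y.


Step 1: Factor n = 199809 = 3^2 · 149^2.
Step 2: Check the mod-4 condition on each prime factor: 3 ≡ 3 (mod 4), exponent 2 (must be even); 149 ≡ 1 (mod 4), exponent 2.
All primes ≡ 3 (mod 4) appear to even exponent (or don't appear), so by the two-squares theorem n IS expressible as a sum of two squares.
Step 3: Build a representation. Group n = k² · m with k = 3 and m = 149 · 149 = 22201 (a product of primes ≡ 1 (mod 4)); a representation of m scales to one of n via (k·x)² + (k·y)² = k²(x² + y²). Each prime p ≡ 1 (mod 4) is itself a sum of two squares; find a² by testing p − a² for a perfect square:
  149: 149 − 1² = 148, 149 − 2² = 145, 149 − 3² = 140, 149 − 4² = 133, 149 − 5² = 124, 149 − 6² = 113, 149 − 7² = 100 = 10² ⇒ 149 = 7² + 10².
  Combine using the Brahmagupta–Fibonacci identity (a² + b²)(c² + d²) = (ac − bd)² + (ad + bc)² = (ac + bd)² + (ad − bc)²:
  149 · 149 = 22201: from (7² + 10²)(7² + 10²), take (7·7 − 10·10, 7·10 + 10·7) = (49 − 100, 70 + 70) = (-51, 140); dropping signs (only squares matter) gives (51, 140); check 51² + 140² = 2601 + 19600 = 22201 ✓.
  Scale by k = 3: (3·51, 3·140) = (153, 420).
Step 4: Order so x ≤ y and verify: 153² + 420² = 23409 + 176400 = 199809 = n. ✓

n = 199809 = 153² + 420² (one valid representation with x ≤ y).


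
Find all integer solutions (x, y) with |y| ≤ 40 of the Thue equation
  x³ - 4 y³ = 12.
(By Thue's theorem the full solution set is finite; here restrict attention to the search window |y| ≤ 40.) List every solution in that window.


The equation is x³ - 4y³ = 12. For fixed y, x³ = 4·y³ + 12, so a solution requires the RHS to be a perfect cube.
Strategy: iterate y from -40 to 40, compute RHS = 4·y³ + 12, and check whether it is a (positive or negative) perfect cube.
Check small values of y:
  y = 0: RHS = 12 is not a perfect cube.
  y = 1: RHS = 16 is not a perfect cube.
  y = -1: RHS = 8 = (2)³ ⇒ x = 2 works.
  y = 2: RHS = 44 is not a perfect cube.
  y = -2: RHS = -20 is not a perfect cube.
  y = 3: RHS = 120 is not a perfect cube.
  y = -3: RHS = -96 is not a perfect cube.
Continuing, at y = 5: RHS = 512 = (8)³ ⇒ x = 8 works.
Searching the remaining y in |y| ≤ 40 finds no further solutions.
Collected solutions: (2, -1), (8, 5).

Solutions (with |y| ≤ 40): (2, -1), (8, 5).


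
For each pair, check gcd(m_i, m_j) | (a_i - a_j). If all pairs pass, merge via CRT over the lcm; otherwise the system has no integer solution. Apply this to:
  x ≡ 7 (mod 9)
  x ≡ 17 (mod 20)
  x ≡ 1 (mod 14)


Moduli 9, 20, 14 are not pairwise coprime, so CRT works modulo lcm(m_i) when all pairwise compatibility conditions hold.
Pairwise compatibility: gcd(m_i, m_j) must divide a_i - a_j for every pair.
Merge one congruence at a time:
  Start: x ≡ 7 (mod 9).
  Combine with x ≡ 17 (mod 20): gcd(9, 20) = 1; 17 - 7 = 10, which IS divisible by 1, so compatible.
    Write x = 7 + 9·t and substitute into x ≡ 17 (mod 20): 9·t ≡ 17 − 7 = 10 (mod 20).
    The inverse of 9 mod 20 is 9 (since 9·9 = 81 = 4·20 + 1), so t ≡ 9·10 = 90 ≡ 10 (mod 20).
    Then x = 7 + 9·10 = 97, valid modulo lcm(9, 20) = 180: x ≡ 97 (mod 180).
  Combine with x ≡ 1 (mod 14): gcd(180, 14) = 2; 1 - 97 = -96, which IS divisible by 2, so compatible.
    Write x = 97 + 180·t and substitute into x ≡ 1 (mod 14): 180·t ≡ 1 − 97 = -96 (mod 14).
    Divide the congruence (and modulus) by g = 2: 90·t ≡ -48 (mod 7).
    Reduce coefficients mod 7: 6·t ≡ 1 (mod 7).
    The inverse of 6 mod 7 is 6 (since 6·6 = 36 = 5·7 + 1), so t ≡ 6·1 = 6 ≡ 6 (mod 7).
    Then x = 97 + 180·6 = 1177, valid modulo lcm(180, 14) = 1260: x ≡ 1177 (mod 1260).
Verify: 1177 mod 9 = 7, 1177 mod 20 = 17, 1177 mod 14 = 1.

x ≡ 1177 (mod 1260).


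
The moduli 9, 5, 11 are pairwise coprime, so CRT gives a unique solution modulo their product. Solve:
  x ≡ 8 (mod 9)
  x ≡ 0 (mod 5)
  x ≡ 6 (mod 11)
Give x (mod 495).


Moduli 9, 5, 11 are pairwise coprime; by CRT there is a unique solution modulo M = 9 · 5 · 11 = 495.
Solve pairwise, accumulating the modulus:
  Start with x ≡ 8 (mod 9).
  Combine with x ≡ 0 (mod 5): since gcd(9, 5) = 1, we get a unique residue mod 45.
    Write x = 8 + 9·t and substitute into x ≡ 0 (mod 5): 9·t ≡ 0 − 8 = -8 (mod 5).
    Reduce coefficients mod 5: 4·t ≡ 2 (mod 5).
    The inverse of 4 mod 5 is 4 (since 4·4 = 16 = 3·5 + 1), so t ≡ 4·2 = 8 ≡ 3 (mod 5).
    Then x = 8 + 9·3 = 35, valid modulo lcm(9, 5) = 45: x ≡ 35 (mod 45).
  Combine with x ≡ 6 (mod 11): since gcd(45, 11) = 1, we get a unique residue mod 495.
    Write x = 35 + 45·t and substitute into x ≡ 6 (mod 11): 45·t ≡ 6 − 35 = -29 (mod 11).
    Reduce coefficients mod 11: 1·t ≡ 4 (mod 11).
    So t ≡ 4 (mod 11).
    Then x = 35 + 45·4 = 215, valid modulo lcm(45, 11) = 495: x ≡ 215 (mod 495).
Verify: 215 mod 9 = 8 ✓, 215 mod 5 = 0 ✓, 215 mod 11 = 6 ✓.

x ≡ 215 (mod 495).


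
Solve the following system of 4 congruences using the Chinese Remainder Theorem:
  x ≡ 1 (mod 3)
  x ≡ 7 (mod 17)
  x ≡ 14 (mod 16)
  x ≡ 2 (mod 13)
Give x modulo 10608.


Product of moduli M = 3 · 17 · 16 · 13 = 10608.
Merge one congruence at a time:
  Start: x ≡ 1 (mod 3).
  Combine with x ≡ 7 (mod 17); new modulus lcm = 51.
    Write x = 1 + 3·t and substitute into x ≡ 7 (mod 17): 3·t ≡ 7 − 1 = 6 (mod 17).
    The inverse of 3 mod 17 is 6 (since 3·6 = 18 = 1·17 + 1), so t ≡ 6·6 = 36 ≡ 2 (mod 17).
    Then x = 1 + 3·2 = 7, valid modulo lcm(3, 17) = 51: x ≡ 7 (mod 51).
  Combine with x ≡ 14 (mod 16); new modulus lcm = 816.
    Write x = 7 + 51·t and substitute into x ≡ 14 (mod 16): 51·t ≡ 14 − 7 = 7 (mod 16).
    Reduce coefficients mod 16: 3·t ≡ 7 (mod 16).
    The inverse of 3 mod 16 is 11 (since 3·11 = 33 = 2·16 + 1), so t ≡ 11·7 = 77 ≡ 13 (mod 16).
    Then x = 7 + 51·13 = 670, valid modulo lcm(51, 16) = 816: x ≡ 670 (mod 816).
  Combine with x ≡ 2 (mod 13); new modulus lcm = 10608.
    Write x = 670 + 816·t and substitute into x ≡ 2 (mod 13): 816·t ≡ 2 − 670 = -668 (mod 13).
    Reduce coefficients mod 13: 10·t ≡ 8 (mod 13).
    The inverse of 10 mod 13 is 4 (since 10·4 = 40 = 3·13 + 1), so t ≡ 4·8 = 32 ≡ 6 (mod 13).
    Then x = 670 + 816·6 = 5566, valid modulo lcm(816, 13) = 10608: x ≡ 5566 (mod 10608).
Verify against each original: 5566 mod 3 = 1, 5566 mod 17 = 7, 5566 mod 16 = 14, 5566 mod 13 = 2.

x ≡ 5566 (mod 10608).


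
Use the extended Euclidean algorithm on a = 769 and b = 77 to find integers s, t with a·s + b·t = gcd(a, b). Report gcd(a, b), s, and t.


Euclidean algorithm on (769, 77) — divide until remainder is 0:
  769 = 9 · 77 + 76
  77 = 1 · 76 + 1
  76 = 76 · 1 + 0
gcd(769, 77) = 1.
Track Bezout coefficients alongside the remainders: start with r₀ = 769 = a·1 + b·0 (s = 1, t = 0) and r₁ = 77 = a·0 + b·1 (s = 0, t = 1); each new remainder r_{k+1} = r_{k-1} − q_k·r_k inherits s_{k+1} = s_{k-1} − q_k·s_k, t_{k+1} = t_{k-1} − q_k·t_k, so r_k = a·s_k + b·t_k at every step:
  q = 9: r = 76, s = 1 − 9·0 = 1, t = 0 − 9·1 = -9  (check: 769·1 + 77·(-9) = 76)
  q = 1: r = 1, s = 0 − 1·1 = -1, t = 1 − 1·(-9) = 10  (check: 769·(-1) + 77·10 = 1)
The row with r = 1 (the gcd) gives the Bezout coefficients s = -1, t = 10.
Result: 769 · (-1) + 77 · (10) = 1.

gcd(769, 77) = 1; s = -1, t = 10 (check: 769·(-1) + 77·10 = 1).


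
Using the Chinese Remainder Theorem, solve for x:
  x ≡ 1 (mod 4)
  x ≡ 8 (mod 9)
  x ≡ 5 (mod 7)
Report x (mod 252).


Moduli 4, 9, 7 are pairwise coprime; by CRT there is a unique solution modulo M = 4 · 9 · 7 = 252.
Solve pairwise, accumulating the modulus:
  Start with x ≡ 1 (mod 4).
  Combine with x ≡ 8 (mod 9): since gcd(4, 9) = 1, we get a unique residue mod 36.
    Write x = 1 + 4·t and substitute into x ≡ 8 (mod 9): 4·t ≡ 8 − 1 = 7 (mod 9).
    The inverse of 4 mod 9 is 7 (since 4·7 = 28 = 3·9 + 1), so t ≡ 7·7 = 49 ≡ 4 (mod 9).
    Then x = 1 + 4·4 = 17, valid modulo lcm(4, 9) = 36: x ≡ 17 (mod 36).
  Combine with x ≡ 5 (mod 7): since gcd(36, 7) = 1, we get a unique residue mod 252.
    Write x = 17 + 36·t and substitute into x ≡ 5 (mod 7): 36·t ≡ 5 − 17 = -12 (mod 7).
    Reduce coefficients mod 7: 1·t ≡ 2 (mod 7).
    So t ≡ 2 (mod 7).
    Then x = 17 + 36·2 = 89, valid modulo lcm(36, 7) = 252: x ≡ 89 (mod 252).
Verify: 89 mod 4 = 1 ✓, 89 mod 9 = 8 ✓, 89 mod 7 = 5 ✓.

x ≡ 89 (mod 252).


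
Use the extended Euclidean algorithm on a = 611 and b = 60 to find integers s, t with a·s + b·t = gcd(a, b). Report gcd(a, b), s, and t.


Euclidean algorithm on (611, 60) — divide until remainder is 0:
  611 = 10 · 60 + 11
  60 = 5 · 11 + 5
  11 = 2 · 5 + 1
  5 = 5 · 1 + 0
gcd(611, 60) = 1.
Track Bezout coefficients alongside the remainders: start with r₀ = 611 = a·1 + b·0 (s = 1, t = 0) and r₁ = 60 = a·0 + b·1 (s = 0, t = 1); each new remainder r_{k+1} = r_{k-1} − q_k·r_k inherits s_{k+1} = s_{k-1} − q_k·s_k, t_{k+1} = t_{k-1} − q_k·t_k, so r_k = a·s_k + b·t_k at every step:
  q = 10: r = 11, s = 1 − 10·0 = 1, t = 0 − 10·1 = -10  (check: 611·1 + 60·(-10) = 11)
  q = 5: r = 5, s = 0 − 5·1 = -5, t = 1 − 5·(-10) = 51  (check: 611·(-5) + 60·51 = 5)
  q = 2: r = 1, s = 1 − 2·(-5) = 11, t = -10 − 2·51 = -112  (check: 611·11 + 60·(-112) = 1)
The row with r = 1 (the gcd) gives the Bezout coefficients s = 11, t = -112.
Result: 611 · (11) + 60 · (-112) = 1.

gcd(611, 60) = 1; s = 11, t = -112 (check: 611·11 + 60·(-112) = 1).


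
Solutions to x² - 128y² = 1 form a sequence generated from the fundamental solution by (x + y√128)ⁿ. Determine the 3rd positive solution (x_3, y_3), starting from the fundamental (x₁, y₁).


Step 1: Find the fundamental solution (x₁, y₁) of x² - 128y² = 1.
  Expand √128 as a continued fraction. a₀ = ⌊√128⌋ = 11; iterate m_{k+1} = d_k·a_k − m_k, d_{k+1} = (128 − m_{k+1}²)/d_k, a_{k+1} = ⌊(a₀ + m_{k+1})/d_{k+1}⌋ (starting m₀ = 0, d₀ = 1), with convergents p_k = a_k·p_{k-1} + p_{k-2}, q_k = a_k·q_{k-1} + q_{k-2} (p₋₁ = 1, q₋₁ = 0):
  k = 0: a₀ = 11; p₀/q₀ = 11/1; p₀² − 128·q₀² = 121 − 128 = -7.
  k = 1: m = 11, d = 7, a = ⌊(11 + 11)/7⌋ = 3; p/q = (3·11 + 1)/(3·1 + 0) = 34/3; p² − 128·q² = 1156 − 1152 = 4.
  k = 2: m = 10, d = 4, a = ⌊(11 + 10)/4⌋ = 5; p/q = (5·34 + 11)/(5·3 + 1) = 181/16; p² − 128·q² = 32761 − 32768 = -7.
  k = 3: m = 10, d = 7, a = ⌊(11 + 10)/7⌋ = 3; p/q = (3·181 + 34)/(3·16 + 3) = 577/51; p² − 128·q² = 332929 − 332928 = 1.
  The first convergent with p² − 128·q² = 1 gives the fundamental solution (x₁, y₁) = (577, 51).
Step 2: Apply the recurrence (x_{n+1}, y_{n+1}) = (x₁x_n + 128y₁y_n, x₁y_n + y₁x_n) repeatedly.
  From (x_1, y_1) = (577, 51): x_2 = 577·577 + 128·51·51 = 665857; y_2 = 577·51 + 51·577 = 58854.
  From (x_2, y_2) = (665857, 58854): x_3 = 577·665857 + 128·51·58854 = 768398401; y_3 = 577·58854 + 51·665857 = 67917465.
Step 3: Verify x_3² - 128·y_3² = 590436102659356801 - 590436102659356800 = 1 (should be 1). ✓

(x_1, y_1) = (577, 51); (x_3, y_3) = (768398401, 67917465).


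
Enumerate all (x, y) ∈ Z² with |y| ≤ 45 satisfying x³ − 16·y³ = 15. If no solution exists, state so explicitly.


The equation is x³ - 16y³ = 15. For fixed y, x³ = 16·y³ + 15, so a solution requires the RHS to be a perfect cube.
Strategy: iterate y from -45 to 45, compute RHS = 16·y³ + 15, and check whether it is a (positive or negative) perfect cube.
Check small values of y:
  y = 0: RHS = 15 is not a perfect cube.
  y = 1: RHS = 31 is not a perfect cube.
  y = -1: RHS = -1 = (-1)³ ⇒ x = -1 works.
  y = 2: RHS = 143 is not a perfect cube.
  y = -2: RHS = -113 is not a perfect cube.
  y = 3: RHS = 447 is not a perfect cube.
  y = -3: RHS = -417 is not a perfect cube.
Continuing the search up to |y| = 45 finds no further solutions beyond those listed.
Collected solutions: (-1, -1).

Solutions (with |y| ≤ 45): (-1, -1).


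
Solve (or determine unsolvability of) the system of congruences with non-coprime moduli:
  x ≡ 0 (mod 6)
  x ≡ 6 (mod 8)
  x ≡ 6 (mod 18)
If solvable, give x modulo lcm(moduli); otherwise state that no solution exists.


Moduli 6, 8, 18 are not pairwise coprime, so CRT works modulo lcm(m_i) when all pairwise compatibility conditions hold.
Pairwise compatibility: gcd(m_i, m_j) must divide a_i - a_j for every pair.
Merge one congruence at a time:
  Start: x ≡ 0 (mod 6).
  Combine with x ≡ 6 (mod 8): gcd(6, 8) = 2; 6 - 0 = 6, which IS divisible by 2, so compatible.
    Write x = 0 + 6·t and substitute into x ≡ 6 (mod 8): 6·t ≡ 6 − 0 = 6 (mod 8).
    Divide the congruence (and modulus) by g = 2: 3·t ≡ 3 (mod 4).
    The inverse of 3 mod 4 is 3 (since 3·3 = 9 = 2·4 + 1), so t ≡ 3·3 = 9 ≡ 1 (mod 4).
    Then x = 0 + 6·1 = 6, valid modulo lcm(6, 8) = 24: x ≡ 6 (mod 24).
  Combine with x ≡ 6 (mod 18): gcd(24, 18) = 6; 6 - 6 = 0, which IS divisible by 6, so compatible.
    Write x = 6 + 24·t and substitute into x ≡ 6 (mod 18): 24·t ≡ 6 − 6 = 0 (mod 18).
    Divide the congruence (and modulus) by g = 6: 4·t ≡ 0 (mod 3).
    Reduce coefficients mod 3: 1·t ≡ 0 (mod 3).
    So t ≡ 0 (mod 3).
    Then x = 6 + 24·0 = 6, valid modulo lcm(24, 18) = 72: x ≡ 6 (mod 72).
Verify: 6 mod 6 = 0, 6 mod 8 = 6, 6 mod 18 = 6.

x ≡ 6 (mod 72).


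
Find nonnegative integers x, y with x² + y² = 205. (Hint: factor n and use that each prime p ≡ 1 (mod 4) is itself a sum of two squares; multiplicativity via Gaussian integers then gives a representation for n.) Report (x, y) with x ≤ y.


Step 1: Factor n = 205 = 5 · 41.
Step 2: Check the mod-4 condition on each prime factor: 5 ≡ 1 (mod 4), exponent 1; 41 ≡ 1 (mod 4), exponent 1.
All primes ≡ 3 (mod 4) appear to even exponent (or don't appear), so by the two-squares theorem n IS expressible as a sum of two squares.
Step 3: Build a representation. Here n = 5 · 41 is a product of primes ≡ 1 (mod 4). Each prime p ≡ 1 (mod 4) is itself a sum of two squares; find a² by testing p − a² for a perfect square:
  5: 5 − 1² = 4 = 2² ⇒ 5 = 1² + 2².
  41: 41 − 1² = 40, 41 − 2² = 37, 41 − 3² = 32, 41 − 4² = 25 = 5² ⇒ 41 = 4² + 5².
  Combine using the Brahmagupta–Fibonacci identity (a² + b²)(c² + d²) = (ac − bd)² + (ad + bc)² = (ac + bd)² + (ad − bc)²:
  5 · 41 = 205: from (1² + 2²)(4² + 5²), take (1·4 − 2·5, 1·5 + 2·4) = (4 − 10, 5 + 8) = (-6, 13); dropping signs (only squares matter) gives (6, 13); check 6² + 13² = 36 + 169 = 205 ✓.
Step 4: Order so x ≤ y and verify: 6² + 13² = 36 + 169 = 205 = n. ✓

n = 205 = 6² + 13² (one valid representation with x ≤ y).


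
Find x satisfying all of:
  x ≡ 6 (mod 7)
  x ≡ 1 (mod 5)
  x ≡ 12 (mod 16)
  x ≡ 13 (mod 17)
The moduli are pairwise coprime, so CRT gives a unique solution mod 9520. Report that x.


Product of moduli M = 7 · 5 · 16 · 17 = 9520.
Merge one congruence at a time:
  Start: x ≡ 6 (mod 7).
  Combine with x ≡ 1 (mod 5); new modulus lcm = 35.
    Write x = 6 + 7·t and substitute into x ≡ 1 (mod 5): 7·t ≡ 1 − 6 = -5 (mod 5).
    Reduce coefficients mod 5: 2·t ≡ 0 (mod 5).
    The inverse of 2 mod 5 is 3 (since 2·3 = 6 = 1·5 + 1), so t ≡ 3·0 = 0 ≡ 0 (mod 5).
    Then x = 6 + 7·0 = 6, valid modulo lcm(7, 5) = 35: x ≡ 6 (mod 35).
  Combine with x ≡ 12 (mod 16); new modulus lcm = 560.
    Write x = 6 + 35·t and substitute into x ≡ 12 (mod 16): 35·t ≡ 12 − 6 = 6 (mod 16).
    Reduce coefficients mod 16: 3·t ≡ 6 (mod 16).
    The inverse of 3 mod 16 is 11 (since 3·11 = 33 = 2·16 + 1), so t ≡ 11·6 = 66 ≡ 2 (mod 16).
    Then x = 6 + 35·2 = 76, valid modulo lcm(35, 16) = 560: x ≡ 76 (mod 560).
  Combine with x ≡ 13 (mod 17); new modulus lcm = 9520.
    Write x = 76 + 560·t and substitute into x ≡ 13 (mod 17): 560·t ≡ 13 − 76 = -63 (mod 17).
    Reduce coefficients mod 17: 16·t ≡ 5 (mod 17).
    The inverse of 16 mod 17 is 16 (since 16·16 = 256 = 15·17 + 1), so t ≡ 16·5 = 80 ≡ 12 (mod 17).
    Then x = 76 + 560·12 = 6796, valid modulo lcm(560, 17) = 9520: x ≡ 6796 (mod 9520).
Verify against each original: 6796 mod 7 = 6, 6796 mod 5 = 1, 6796 mod 16 = 12, 6796 mod 17 = 13.

x ≡ 6796 (mod 9520).


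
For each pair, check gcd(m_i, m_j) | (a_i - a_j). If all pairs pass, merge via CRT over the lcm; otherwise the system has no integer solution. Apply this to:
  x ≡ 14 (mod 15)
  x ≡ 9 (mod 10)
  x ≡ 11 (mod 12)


Moduli 15, 10, 12 are not pairwise coprime, so CRT works modulo lcm(m_i) when all pairwise compatibility conditions hold.
Pairwise compatibility: gcd(m_i, m_j) must divide a_i - a_j for every pair.
Merge one congruence at a time:
  Start: x ≡ 14 (mod 15).
  Combine with x ≡ 9 (mod 10): gcd(15, 10) = 5; 9 - 14 = -5, which IS divisible by 5, so compatible.
    Write x = 14 + 15·t and substitute into x ≡ 9 (mod 10): 15·t ≡ 9 − 14 = -5 (mod 10).
    Divide the congruence (and modulus) by g = 5: 3·t ≡ -1 (mod 2).
    Reduce coefficients mod 2: 1·t ≡ 1 (mod 2).
    So t ≡ 1 (mod 2).
    Then x = 14 + 15·1 = 29, valid modulo lcm(15, 10) = 30: x ≡ 29 (mod 30).
  Combine with x ≡ 11 (mod 12): gcd(30, 12) = 6; 11 - 29 = -18, which IS divisible by 6, so compatible.
    Write x = 29 + 30·t and substitute into x ≡ 11 (mod 12): 30·t ≡ 11 − 29 = -18 (mod 12).
    Divide the congruence (and modulus) by g = 6: 5·t ≡ -3 (mod 2).
    Reduce coefficients mod 2: 1·t ≡ 1 (mod 2).
    So t ≡ 1 (mod 2).
    Then x = 29 + 30·1 = 59, valid modulo lcm(30, 12) = 60: x ≡ 59 (mod 60).
Verify: 59 mod 15 = 14, 59 mod 10 = 9, 59 mod 12 = 11.

x ≡ 59 (mod 60).


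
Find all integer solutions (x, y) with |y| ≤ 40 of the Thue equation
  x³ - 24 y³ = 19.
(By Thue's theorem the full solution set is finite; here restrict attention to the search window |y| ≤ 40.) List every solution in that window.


The equation is x³ - 24y³ = 19. For fixed y, x³ = 24·y³ + 19, so a solution requires the RHS to be a perfect cube.
Strategy: iterate y from -40 to 40, compute RHS = 24·y³ + 19, and check whether it is a (positive or negative) perfect cube.
Check small values of y:
  y = 0: RHS = 19 is not a perfect cube.
  y = 1: RHS = 43 is not a perfect cube.
  y = -1: RHS = -5 is not a perfect cube.
  y = 2: RHS = 211 is not a perfect cube.
  y = -2: RHS = -173 is not a perfect cube.
  y = 3: RHS = 667 is not a perfect cube.
  y = -3: RHS = -629 is not a perfect cube.
Continuing the search up to |y| = 40 finds no solutions either.
No (x, y) in the scanned range satisfies the equation.

No integer solutions with |y| ≤ 40.


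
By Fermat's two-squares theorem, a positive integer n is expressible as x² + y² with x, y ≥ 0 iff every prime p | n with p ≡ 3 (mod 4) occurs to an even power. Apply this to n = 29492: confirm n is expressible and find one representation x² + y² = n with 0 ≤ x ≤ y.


Step 1: Factor n = 29492 = 2^2 · 73 · 101.
Step 2: Check the mod-4 condition on each prime factor: 2 = 2 (special); 73 ≡ 1 (mod 4), exponent 1; 101 ≡ 1 (mod 4), exponent 1.
All primes ≡ 3 (mod 4) appear to even exponent (or don't appear), so by the two-squares theorem n IS expressible as a sum of two squares.
Step 3: Build a representation. Group n = k² · m with k = 2 and m = 73 · 101 = 7373 (a product of primes ≡ 1 (mod 4)); a representation of m scales to one of n via (k·x)² + (k·y)² = k²(x² + y²). Each prime p ≡ 1 (mod 4) is itself a sum of two squares; find a² by testing p − a² for a perfect square:
  73: 73 − 1² = 72, 73 − 2² = 69, 73 − 3² = 64 = 8² ⇒ 73 = 3² + 8².
  101: 101 − 1² = 100 = 10² ⇒ 101 = 1² + 10².
  Combine using the Brahmagupta–Fibonacci identity (a² + b²)(c² + d²) = (ac − bd)² + (ad + bc)² = (ac + bd)² + (ad − bc)²:
  73 · 101 = 7373: from (3² + 8²)(1² + 10²), take (3·1 − 8·10, 3·10 + 8·1) = (3 − 80, 30 + 8) = (-77, 38); dropping signs (only squares matter) gives (77, 38); check 77² + 38² = 5929 + 1444 = 7373 ✓.
  Scale by k = 2: (2·77, 2·38) = (154, 76).
Step 4: Order so x ≤ y and verify: 76² + 154² = 5776 + 23716 = 29492 = n. ✓

n = 29492 = 76² + 154² (one valid representation with x ≤ y).


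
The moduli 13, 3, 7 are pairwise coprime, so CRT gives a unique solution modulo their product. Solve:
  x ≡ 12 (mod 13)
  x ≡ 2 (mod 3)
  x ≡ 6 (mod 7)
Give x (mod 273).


Moduli 13, 3, 7 are pairwise coprime; by CRT there is a unique solution modulo M = 13 · 3 · 7 = 273.
Solve pairwise, accumulating the modulus:
  Start with x ≡ 12 (mod 13).
  Combine with x ≡ 2 (mod 3): since gcd(13, 3) = 1, we get a unique residue mod 39.
    Write x = 12 + 13·t and substitute into x ≡ 2 (mod 3): 13·t ≡ 2 − 12 = -10 (mod 3).
    Reduce coefficients mod 3: 1·t ≡ 2 (mod 3).
    So t ≡ 2 (mod 3).
    Then x = 12 + 13·2 = 38, valid modulo lcm(13, 3) = 39: x ≡ 38 (mod 39).
  Combine with x ≡ 6 (mod 7): since gcd(39, 7) = 1, we get a unique residue mod 273.
    Write x = 38 + 39·t and substitute into x ≡ 6 (mod 7): 39·t ≡ 6 − 38 = -32 (mod 7).
    Reduce coefficients mod 7: 4·t ≡ 3 (mod 7).
    The inverse of 4 mod 7 is 2 (since 4·2 = 8 = 1·7 + 1), so t ≡ 2·3 = 6 ≡ 6 (mod 7).
    Then x = 38 + 39·6 = 272, valid modulo lcm(39, 7) = 273: x ≡ 272 (mod 273).
Verify: 272 mod 13 = 12 ✓, 272 mod 3 = 2 ✓, 272 mod 7 = 6 ✓.

x ≡ 272 (mod 273).


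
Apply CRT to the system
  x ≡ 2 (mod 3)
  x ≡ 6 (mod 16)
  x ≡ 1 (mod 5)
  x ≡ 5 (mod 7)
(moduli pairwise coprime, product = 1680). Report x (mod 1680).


Product of moduli M = 3 · 16 · 5 · 7 = 1680.
Merge one congruence at a time:
  Start: x ≡ 2 (mod 3).
  Combine with x ≡ 6 (mod 16); new modulus lcm = 48.
    Write x = 2 + 3·t and substitute into x ≡ 6 (mod 16): 3·t ≡ 6 − 2 = 4 (mod 16).
    The inverse of 3 mod 16 is 11 (since 3·11 = 33 = 2·16 + 1), so t ≡ 11·4 = 44 ≡ 12 (mod 16).
    Then x = 2 + 3·12 = 38, valid modulo lcm(3, 16) = 48: x ≡ 38 (mod 48).
  Combine with x ≡ 1 (mod 5); new modulus lcm = 240.
    Write x = 38 + 48·t and substitute into x ≡ 1 (mod 5): 48·t ≡ 1 − 38 = -37 (mod 5).
    Reduce coefficients mod 5: 3·t ≡ 3 (mod 5).
    The inverse of 3 mod 5 is 2 (since 3·2 = 6 = 1·5 + 1), so t ≡ 2·3 = 6 ≡ 1 (mod 5).
    Then x = 38 + 48·1 = 86, valid modulo lcm(48, 5) = 240: x ≡ 86 (mod 240).
  Combine with x ≡ 5 (mod 7); new modulus lcm = 1680.
    Write x = 86 + 240·t and substitute into x ≡ 5 (mod 7): 240·t ≡ 5 − 86 = -81 (mod 7).
    Reduce coefficients mod 7: 2·t ≡ 3 (mod 7).
    The inverse of 2 mod 7 is 4 (since 2·4 = 8 = 1·7 + 1), so t ≡ 4·3 = 12 ≡ 5 (mod 7).
    Then x = 86 + 240·5 = 1286, valid modulo lcm(240, 7) = 1680: x ≡ 1286 (mod 1680).
Verify against each original: 1286 mod 3 = 2, 1286 mod 16 = 6, 1286 mod 5 = 1, 1286 mod 7 = 5.

x ≡ 1286 (mod 1680).


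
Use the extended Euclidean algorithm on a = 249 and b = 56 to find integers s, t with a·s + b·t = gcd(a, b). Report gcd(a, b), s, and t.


Euclidean algorithm on (249, 56) — divide until remainder is 0:
  249 = 4 · 56 + 25
  56 = 2 · 25 + 6
  25 = 4 · 6 + 1
  6 = 6 · 1 + 0
gcd(249, 56) = 1.
Track Bezout coefficients alongside the remainders: start with r₀ = 249 = a·1 + b·0 (s = 1, t = 0) and r₁ = 56 = a·0 + b·1 (s = 0, t = 1); each new remainder r_{k+1} = r_{k-1} − q_k·r_k inherits s_{k+1} = s_{k-1} − q_k·s_k, t_{k+1} = t_{k-1} − q_k·t_k, so r_k = a·s_k + b·t_k at every step:
  q = 4: r = 25, s = 1 − 4·0 = 1, t = 0 − 4·1 = -4  (check: 249·1 + 56·(-4) = 25)
  q = 2: r = 6, s = 0 − 2·1 = -2, t = 1 − 2·(-4) = 9  (check: 249·(-2) + 56·9 = 6)
  q = 4: r = 1, s = 1 − 4·(-2) = 9, t = -4 − 4·9 = -40  (check: 249·9 + 56·(-40) = 1)
The row with r = 1 (the gcd) gives the Bezout coefficients s = 9, t = -40.
Result: 249 · (9) + 56 · (-40) = 1.

gcd(249, 56) = 1; s = 9, t = -40 (check: 249·9 + 56·(-40) = 1).


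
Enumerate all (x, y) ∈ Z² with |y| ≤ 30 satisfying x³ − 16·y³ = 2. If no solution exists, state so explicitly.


The equation is x³ - 16y³ = 2. For fixed y, x³ = 16·y³ + 2, so a solution requires the RHS to be a perfect cube.
Strategy: iterate y from -30 to 30, compute RHS = 16·y³ + 2, and check whether it is a (positive or negative) perfect cube.
Check small values of y:
  y = 0: RHS = 2 is not a perfect cube.
  y = 1: RHS = 18 is not a perfect cube.
  y = -1: RHS = -14 is not a perfect cube.
  y = 2: RHS = 130 is not a perfect cube.
  y = -2: RHS = -126 is not a perfect cube.
  y = 3: RHS = 434 is not a perfect cube.
  y = -3: RHS = -430 is not a perfect cube.
Continuing the search up to |y| = 30 finds no solutions either.
No (x, y) in the scanned range satisfies the equation.

No integer solutions with |y| ≤ 30.


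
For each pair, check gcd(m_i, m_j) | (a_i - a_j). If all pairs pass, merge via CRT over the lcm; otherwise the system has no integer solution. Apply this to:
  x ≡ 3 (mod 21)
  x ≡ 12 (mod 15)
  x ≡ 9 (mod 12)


Moduli 21, 15, 12 are not pairwise coprime, so CRT works modulo lcm(m_i) when all pairwise compatibility conditions hold.
Pairwise compatibility: gcd(m_i, m_j) must divide a_i - a_j for every pair.
Merge one congruence at a time:
  Start: x ≡ 3 (mod 21).
  Combine with x ≡ 12 (mod 15): gcd(21, 15) = 3; 12 - 3 = 9, which IS divisible by 3, so compatible.
    Write x = 3 + 21·t and substitute into x ≡ 12 (mod 15): 21·t ≡ 12 − 3 = 9 (mod 15).
    Divide the congruence (and modulus) by g = 3: 7·t ≡ 3 (mod 5).
    Reduce coefficients mod 5: 2·t ≡ 3 (mod 5).
    The inverse of 2 mod 5 is 3 (since 2·3 = 6 = 1·5 + 1), so t ≡ 3·3 = 9 ≡ 4 (mod 5).
    Then x = 3 + 21·4 = 87, valid modulo lcm(21, 15) = 105: x ≡ 87 (mod 105).
  Combine with x ≡ 9 (mod 12): gcd(105, 12) = 3; 9 - 87 = -78, which IS divisible by 3, so compatible.
    Write x = 87 + 105·t and substitute into x ≡ 9 (mod 12): 105·t ≡ 9 − 87 = -78 (mod 12).
    Divide the congruence (and modulus) by g = 3: 35·t ≡ -26 (mod 4).
    Reduce coefficients mod 4: 3·t ≡ 2 (mod 4).
    The inverse of 3 mod 4 is 3 (since 3·3 = 9 = 2·4 + 1), so t ≡ 3·2 = 6 ≡ 2 (mod 4).
    Then x = 87 + 105·2 = 297, valid modulo lcm(105, 12) = 420: x ≡ 297 (mod 420).
Verify: 297 mod 21 = 3, 297 mod 15 = 12, 297 mod 12 = 9.

x ≡ 297 (mod 420).


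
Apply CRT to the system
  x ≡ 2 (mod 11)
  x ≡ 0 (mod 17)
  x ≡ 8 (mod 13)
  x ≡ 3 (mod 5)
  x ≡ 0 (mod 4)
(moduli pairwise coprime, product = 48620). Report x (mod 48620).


Product of moduli M = 11 · 17 · 13 · 5 · 4 = 48620.
Merge one congruence at a time:
  Start: x ≡ 2 (mod 11).
  Combine with x ≡ 0 (mod 17); new modulus lcm = 187.
    Write x = 2 + 11·t and substitute into x ≡ 0 (mod 17): 11·t ≡ 0 − 2 = -2 (mod 17).
    Reduce coefficients mod 17: 11·t ≡ 15 (mod 17).
    The inverse of 11 mod 17 is 14 (since 11·14 = 154 = 9·17 + 1), so t ≡ 14·15 = 210 ≡ 6 (mod 17).
    Then x = 2 + 11·6 = 68, valid modulo lcm(11, 17) = 187: x ≡ 68 (mod 187).
  Combine with x ≡ 8 (mod 13); new modulus lcm = 2431.
    Write x = 68 + 187·t and substitute into x ≡ 8 (mod 13): 187·t ≡ 8 − 68 = -60 (mod 13).
    Reduce coefficients mod 13: 5·t ≡ 5 (mod 13).
    The inverse of 5 mod 13 is 8 (since 5·8 = 40 = 3·13 + 1), so t ≡ 8·5 = 40 ≡ 1 (mod 13).
    Then x = 68 + 187·1 = 255, valid modulo lcm(187, 13) = 2431: x ≡ 255 (mod 2431).
  Combine with x ≡ 3 (mod 5); new modulus lcm = 12155.
    Write x = 255 + 2431·t and substitute into x ≡ 3 (mod 5): 2431·t ≡ 3 − 255 = -252 (mod 5).
    Reduce coefficients mod 5: 1·t ≡ 3 (mod 5).
    So t ≡ 3 (mod 5).
    Then x = 255 + 2431·3 = 7548, valid modulo lcm(2431, 5) = 12155: x ≡ 7548 (mod 12155).
  Combine with x ≡ 0 (mod 4); new modulus lcm = 48620.
    Write x = 7548 + 12155·t and substitute into x ≡ 0 (mod 4): 12155·t ≡ 0 − 7548 = -7548 (mod 4).
    Reduce coefficients mod 4: 3·t ≡ 0 (mod 4).
    The inverse of 3 mod 4 is 3 (since 3·3 = 9 = 2·4 + 1), so t ≡ 3·0 = 0 ≡ 0 (mod 4).
    Then x = 7548 + 12155·0 = 7548, valid modulo lcm(12155, 4) = 48620: x ≡ 7548 (mod 48620).
Verify against each original: 7548 mod 11 = 2, 7548 mod 17 = 0, 7548 mod 13 = 8, 7548 mod 5 = 3, 7548 mod 4 = 0.

x ≡ 7548 (mod 48620).


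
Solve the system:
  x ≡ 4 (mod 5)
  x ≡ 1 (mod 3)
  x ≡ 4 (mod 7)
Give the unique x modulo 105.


Moduli 5, 3, 7 are pairwise coprime; by CRT there is a unique solution modulo M = 5 · 3 · 7 = 105.
Solve pairwise, accumulating the modulus:
  Start with x ≡ 4 (mod 5).
  Combine with x ≡ 1 (mod 3): since gcd(5, 3) = 1, we get a unique residue mod 15.
    Write x = 4 + 5·t and substitute into x ≡ 1 (mod 3): 5·t ≡ 1 − 4 = -3 (mod 3).
    Reduce coefficients mod 3: 2·t ≡ 0 (mod 3).
    The inverse of 2 mod 3 is 2 (since 2·2 = 4 = 1·3 + 1), so t ≡ 2·0 = 0 ≡ 0 (mod 3).
    Then x = 4 + 5·0 = 4, valid modulo lcm(5, 3) = 15: x ≡ 4 (mod 15).
  Combine with x ≡ 4 (mod 7): since gcd(15, 7) = 1, we get a unique residue mod 105.
    Write x = 4 + 15·t and substitute into x ≡ 4 (mod 7): 15·t ≡ 4 − 4 = 0 (mod 7).
    Reduce coefficients mod 7: 1·t ≡ 0 (mod 7).
    So t ≡ 0 (mod 7).
    Then x = 4 + 15·0 = 4, valid modulo lcm(15, 7) = 105: x ≡ 4 (mod 105).
Verify: 4 mod 5 = 4 ✓, 4 mod 3 = 1 ✓, 4 mod 7 = 4 ✓.

x ≡ 4 (mod 105).


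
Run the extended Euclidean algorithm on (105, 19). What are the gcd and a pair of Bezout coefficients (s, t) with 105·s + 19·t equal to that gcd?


Euclidean algorithm on (105, 19) — divide until remainder is 0:
  105 = 5 · 19 + 10
  19 = 1 · 10 + 9
  10 = 1 · 9 + 1
  9 = 9 · 1 + 0
gcd(105, 19) = 1.
Track Bezout coefficients alongside the remainders: start with r₀ = 105 = a·1 + b·0 (s = 1, t = 0) and r₁ = 19 = a·0 + b·1 (s = 0, t = 1); each new remainder r_{k+1} = r_{k-1} − q_k·r_k inherits s_{k+1} = s_{k-1} − q_k·s_k, t_{k+1} = t_{k-1} − q_k·t_k, so r_k = a·s_k + b·t_k at every step:
  q = 5: r = 10, s = 1 − 5·0 = 1, t = 0 − 5·1 = -5  (check: 105·1 + 19·(-5) = 10)
  q = 1: r = 9, s = 0 − 1·1 = -1, t = 1 − 1·(-5) = 6  (check: 105·(-1) + 19·6 = 9)
  q = 1: r = 1, s = 1 − 1·(-1) = 2, t = -5 − 1·6 = -11  (check: 105·2 + 19·(-11) = 1)
The row with r = 1 (the gcd) gives the Bezout coefficients s = 2, t = -11.
Result: 105 · (2) + 19 · (-11) = 1.

gcd(105, 19) = 1; s = 2, t = -11 (check: 105·2 + 19·(-11) = 1).


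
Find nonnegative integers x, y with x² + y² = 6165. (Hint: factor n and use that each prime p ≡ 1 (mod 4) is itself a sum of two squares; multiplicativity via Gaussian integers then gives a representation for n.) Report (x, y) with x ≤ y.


Step 1: Factor n = 6165 = 3^2 · 5 · 137.
Step 2: Check the mod-4 condition on each prime factor: 3 ≡ 3 (mod 4), exponent 2 (must be even); 5 ≡ 1 (mod 4), exponent 1; 137 ≡ 1 (mod 4), exponent 1.
All primes ≡ 3 (mod 4) appear to even exponent (or don't appear), so by the two-squares theorem n IS expressible as a sum of two squares.
Step 3: Build a representation. Group n = k² · m with k = 3 and m = 5 · 137 = 685 (a product of primes ≡ 1 (mod 4)); a representation of m scales to one of n via (k·x)² + (k·y)² = k²(x² + y²). Each prime p ≡ 1 (mod 4) is itself a sum of two squares; find a² by testing p − a² for a perfect square:
  5: 5 − 1² = 4 = 2² ⇒ 5 = 1² + 2².
  137: 137 − 1² = 136, 137 − 2² = 133, 137 − 3² = 128, 137 − 4² = 121 = 11² ⇒ 137 = 4² + 11².
  Combine using the Brahmagupta–Fibonacci identity (a² + b²)(c² + d²) = (ac − bd)² + (ad + bc)² = (ac + bd)² + (ad − bc)²:
  5 · 137 = 685: from (1² + 2²)(4² + 11²), take (1·4 − 2·11, 1·11 + 2·4) = (4 − 22, 11 + 8) = (-18, 19); dropping signs (only squares matter) gives (18, 19); check 18² + 19² = 324 + 361 = 685 ✓.
  Scale by k = 3: (3·18, 3·19) = (54, 57).
Step 4: Order so x ≤ y and verify: 54² + 57² = 2916 + 3249 = 6165 = n. ✓

n = 6165 = 54² + 57² (one valid representation with x ≤ y).


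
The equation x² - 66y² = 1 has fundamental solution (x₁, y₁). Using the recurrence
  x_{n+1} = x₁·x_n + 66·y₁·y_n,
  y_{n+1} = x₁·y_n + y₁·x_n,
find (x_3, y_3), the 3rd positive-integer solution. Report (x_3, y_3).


Step 1: Find the fundamental solution (x₁, y₁) of x² - 66y² = 1.
  Expand √66 as a continued fraction. a₀ = ⌊√66⌋ = 8; iterate m_{k+1} = d_k·a_k − m_k, d_{k+1} = (66 − m_{k+1}²)/d_k, a_{k+1} = ⌊(a₀ + m_{k+1})/d_{k+1}⌋ (starting m₀ = 0, d₀ = 1), with convergents p_k = a_k·p_{k-1} + p_{k-2}, q_k = a_k·q_{k-1} + q_{k-2} (p₋₁ = 1, q₋₁ = 0):
  k = 0: a₀ = 8; p₀/q₀ = 8/1; p₀² − 66·q₀² = 64 − 66 = -2.
  k = 1: m = 8, d = 2, a = ⌊(8 + 8)/2⌋ = 8; p/q = (8·8 + 1)/(8·1 + 0) = 65/8; p² − 66·q² = 4225 − 4224 = 1.
  The first convergent with p² − 66·q² = 1 gives the fundamental solution (x₁, y₁) = (65, 8).
Step 2: Apply the recurrence (x_{n+1}, y_{n+1}) = (x₁x_n + 66y₁y_n, x₁y_n + y₁x_n) repeatedly.
  From (x_1, y_1) = (65, 8): x_2 = 65·65 + 66·8·8 = 8449; y_2 = 65·8 + 8·65 = 1040.
  From (x_2, y_2) = (8449, 1040): x_3 = 65·8449 + 66·8·1040 = 1098305; y_3 = 65·1040 + 8·8449 = 135192.
Step 3: Verify x_3² - 66·y_3² = 1206273873025 - 1206273873024 = 1 (should be 1). ✓

(x_1, y_1) = (65, 8); (x_3, y_3) = (1098305, 135192).


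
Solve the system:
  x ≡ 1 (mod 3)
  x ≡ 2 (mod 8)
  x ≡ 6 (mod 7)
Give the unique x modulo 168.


Moduli 3, 8, 7 are pairwise coprime; by CRT there is a unique solution modulo M = 3 · 8 · 7 = 168.
Solve pairwise, accumulating the modulus:
  Start with x ≡ 1 (mod 3).
  Combine with x ≡ 2 (mod 8): since gcd(3, 8) = 1, we get a unique residue mod 24.
    Write x = 1 + 3·t and substitute into x ≡ 2 (mod 8): 3·t ≡ 2 − 1 = 1 (mod 8).
    The inverse of 3 mod 8 is 3 (since 3·3 = 9 = 1·8 + 1), so t ≡ 3·1 = 3 ≡ 3 (mod 8).
    Then x = 1 + 3·3 = 10, valid modulo lcm(3, 8) = 24: x ≡ 10 (mod 24).
  Combine with x ≡ 6 (mod 7): since gcd(24, 7) = 1, we get a unique residue mod 168.
    Write x = 10 + 24·t and substitute into x ≡ 6 (mod 7): 24·t ≡ 6 − 10 = -4 (mod 7).
    Reduce coefficients mod 7: 3·t ≡ 3 (mod 7).
    The inverse of 3 mod 7 is 5 (since 3·5 = 15 = 2·7 + 1), so t ≡ 5·3 = 15 ≡ 1 (mod 7).
    Then x = 10 + 24·1 = 34, valid modulo lcm(24, 7) = 168: x ≡ 34 (mod 168).
Verify: 34 mod 3 = 1 ✓, 34 mod 8 = 2 ✓, 34 mod 7 = 6 ✓.

x ≡ 34 (mod 168).


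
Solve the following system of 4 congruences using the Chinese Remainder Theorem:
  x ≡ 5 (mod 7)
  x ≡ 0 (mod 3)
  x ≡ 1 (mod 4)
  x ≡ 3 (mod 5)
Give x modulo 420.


Product of moduli M = 7 · 3 · 4 · 5 = 420.
Merge one congruence at a time:
  Start: x ≡ 5 (mod 7).
  Combine with x ≡ 0 (mod 3); new modulus lcm = 21.
    Write x = 5 + 7·t and substitute into x ≡ 0 (mod 3): 7·t ≡ 0 − 5 = -5 (mod 3).
    Reduce coefficients mod 3: 1·t ≡ 1 (mod 3).
    So t ≡ 1 (mod 3).
    Then x = 5 + 7·1 = 12, valid modulo lcm(7, 3) = 21: x ≡ 12 (mod 21).
  Combine with x ≡ 1 (mod 4); new modulus lcm = 84.
    Write x = 12 + 21·t and substitute into x ≡ 1 (mod 4): 21·t ≡ 1 − 12 = -11 (mod 4).
    Reduce coefficients mod 4: 1·t ≡ 1 (mod 4).
    So t ≡ 1 (mod 4).
    Then x = 12 + 21·1 = 33, valid modulo lcm(21, 4) = 84: x ≡ 33 (mod 84).
  Combine with x ≡ 3 (mod 5); new modulus lcm = 420.
    Write x = 33 + 84·t and substitute into x ≡ 3 (mod 5): 84·t ≡ 3 − 33 = -30 (mod 5).
    Reduce coefficients mod 5: 4·t ≡ 0 (mod 5).
    The inverse of 4 mod 5 is 4 (since 4·4 = 16 = 3·5 + 1), so t ≡ 4·0 = 0 ≡ 0 (mod 5).
    Then x = 33 + 84·0 = 33, valid modulo lcm(84, 5) = 420: x ≡ 33 (mod 420).
Verify against each original: 33 mod 7 = 5, 33 mod 3 = 0, 33 mod 4 = 1, 33 mod 5 = 3.

x ≡ 33 (mod 420).


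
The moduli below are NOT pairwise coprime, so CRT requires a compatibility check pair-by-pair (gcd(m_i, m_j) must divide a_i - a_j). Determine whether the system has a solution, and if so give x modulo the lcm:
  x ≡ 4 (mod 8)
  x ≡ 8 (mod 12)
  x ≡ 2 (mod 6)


Moduli 8, 12, 6 are not pairwise coprime, so CRT works modulo lcm(m_i) when all pairwise compatibility conditions hold.
Pairwise compatibility: gcd(m_i, m_j) must divide a_i - a_j for every pair.
Merge one congruence at a time:
  Start: x ≡ 4 (mod 8).
  Combine with x ≡ 8 (mod 12): gcd(8, 12) = 4; 8 - 4 = 4, which IS divisible by 4, so compatible.
    Write x = 4 + 8·t and substitute into x ≡ 8 (mod 12): 8·t ≡ 8 − 4 = 4 (mod 12).
    Divide the congruence (and modulus) by g = 4: 2·t ≡ 1 (mod 3).
    The inverse of 2 mod 3 is 2 (since 2·2 = 4 = 1·3 + 1), so t ≡ 2·1 = 2 ≡ 2 (mod 3).
    Then x = 4 + 8·2 = 20, valid modulo lcm(8, 12) = 24: x ≡ 20 (mod 24).
  Combine with x ≡ 2 (mod 6): gcd(24, 6) = 6; 2 - 20 = -18, which IS divisible by 6, so compatible.
    Write x = 20 + 24·t and substitute into x ≡ 2 (mod 6): 24·t ≡ 2 − 20 = -18 (mod 6).
    Divide the congruence (and modulus) by g = 6: 4·t ≡ -3 (mod 1).
    Modulo 1 every t works; take t = 0.
    Then x = 20 + 24·0 = 20, valid modulo lcm(24, 6) = 24: x ≡ 20 (mod 24).
Verify: 20 mod 8 = 4, 20 mod 12 = 8, 20 mod 6 = 2.

x ≡ 20 (mod 24).


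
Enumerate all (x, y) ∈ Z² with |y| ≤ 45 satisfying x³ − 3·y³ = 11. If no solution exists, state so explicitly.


The equation is x³ - 3y³ = 11. For fixed y, x³ = 3·y³ + 11, so a solution requires the RHS to be a perfect cube.
Strategy: iterate y from -45 to 45, compute RHS = 3·y³ + 11, and check whether it is a (positive or negative) perfect cube.
Check small values of y:
  y = 0: RHS = 11 is not a perfect cube.
  y = 1: RHS = 14 is not a perfect cube.
  y = -1: RHS = 8 = (2)³ ⇒ x = 2 works.
  y = 2: RHS = 35 is not a perfect cube.
  y = -2: RHS = -13 is not a perfect cube.
  y = 3: RHS = 92 is not a perfect cube.
  y = -3: RHS = -70 is not a perfect cube.
Continuing the search up to |y| = 45 finds no further solutions beyond those listed.
Collected solutions: (2, -1).

Solutions (with |y| ≤ 45): (2, -1).


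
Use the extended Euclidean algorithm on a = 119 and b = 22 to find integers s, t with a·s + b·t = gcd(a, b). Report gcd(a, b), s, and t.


Euclidean algorithm on (119, 22) — divide until remainder is 0:
  119 = 5 · 22 + 9
  22 = 2 · 9 + 4
  9 = 2 · 4 + 1
  4 = 4 · 1 + 0
gcd(119, 22) = 1.
Track Bezout coefficients alongside the remainders: start with r₀ = 119 = a·1 + b·0 (s = 1, t = 0) and r₁ = 22 = a·0 + b·1 (s = 0, t = 1); each new remainder r_{k+1} = r_{k-1} − q_k·r_k inherits s_{k+1} = s_{k-1} − q_k·s_k, t_{k+1} = t_{k-1} − q_k·t_k, so r_k = a·s_k + b·t_k at every step:
  q = 5: r = 9, s = 1 − 5·0 = 1, t = 0 − 5·1 = -5  (check: 119·1 + 22·(-5) = 9)
  q = 2: r = 4, s = 0 − 2·1 = -2, t = 1 − 2·(-5) = 11  (check: 119·(-2) + 22·11 = 4)
  q = 2: r = 1, s = 1 − 2·(-2) = 5, t = -5 − 2·11 = -27  (check: 119·5 + 22·(-27) = 1)
The row with r = 1 (the gcd) gives the Bezout coefficients s = 5, t = -27.
Result: 119 · (5) + 22 · (-27) = 1.

gcd(119, 22) = 1; s = 5, t = -27 (check: 119·5 + 22·(-27) = 1).


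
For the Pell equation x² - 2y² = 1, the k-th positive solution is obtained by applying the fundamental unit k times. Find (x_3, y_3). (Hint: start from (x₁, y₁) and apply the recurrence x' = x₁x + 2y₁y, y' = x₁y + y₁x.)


Step 1: Find the fundamental solution (x₁, y₁) of x² - 2y² = 1.
  Expand √2 as a continued fraction. a₀ = ⌊√2⌋ = 1; iterate m_{k+1} = d_k·a_k − m_k, d_{k+1} = (2 − m_{k+1}²)/d_k, a_{k+1} = ⌊(a₀ + m_{k+1})/d_{k+1}⌋ (starting m₀ = 0, d₀ = 1), with convergents p_k = a_k·p_{k-1} + p_{k-2}, q_k = a_k·q_{k-1} + q_{k-2} (p₋₁ = 1, q₋₁ = 0):
  k = 0: a₀ = 1; p₀/q₀ = 1/1; p₀² − 2·q₀² = 1 − 2 = -1.
  k = 1: m = 1, d = 1, a = ⌊(1 + 1)/1⌋ = 2; p/q = (2·1 + 1)/(2·1 + 0) = 3/2; p² − 2·q² = 9 − 8 = 1.
  The first convergent with p² − 2·q² = 1 gives the fundamental solution (x₁, y₁) = (3, 2).
Step 2: Apply the recurrence (x_{n+1}, y_{n+1}) = (x₁x_n + 2y₁y_n, x₁y_n + y₁x_n) repeatedly.
  From (x_1, y_1) = (3, 2): x_2 = 3·3 + 2·2·2 = 17; y_2 = 3·2 + 2·3 = 12.
  From (x_2, y_2) = (17, 12): x_3 = 3·17 + 2·2·12 = 99; y_3 = 3·12 + 2·17 = 70.
Step 3: Verify x_3² - 2·y_3² = 9801 - 9800 = 1 (should be 1). ✓

(x_1, y_1) = (3, 2); (x_3, y_3) = (99, 70).
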